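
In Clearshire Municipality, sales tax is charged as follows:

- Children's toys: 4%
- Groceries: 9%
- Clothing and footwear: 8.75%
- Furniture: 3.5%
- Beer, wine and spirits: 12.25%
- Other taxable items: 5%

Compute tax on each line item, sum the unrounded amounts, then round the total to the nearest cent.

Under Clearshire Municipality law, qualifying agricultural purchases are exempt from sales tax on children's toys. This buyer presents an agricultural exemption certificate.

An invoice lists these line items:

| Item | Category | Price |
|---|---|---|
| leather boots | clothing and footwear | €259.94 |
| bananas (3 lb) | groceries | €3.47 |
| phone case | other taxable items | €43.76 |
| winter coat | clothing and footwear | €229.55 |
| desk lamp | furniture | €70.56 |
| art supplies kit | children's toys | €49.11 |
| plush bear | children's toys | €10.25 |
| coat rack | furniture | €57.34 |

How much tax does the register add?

€49.81

Leather boots €259.94: clothing and footwear → 8.75% → €22.74475
Bananas (3 lb) €3.47: groceries → 9% → €0.3123
Phone case €43.76: other taxable items → 5% → €2.188
Winter coat €229.55: clothing and footwear → 8.75% → €20.085625
Desk lamp €70.56: furniture → 3.5% → €2.4696
Art supplies kit €49.11: children's toys, buyer-exempt → 0% → €0.00
Plush bear €10.25: children's toys, buyer-exempt → 0% → €0.00
Coat rack €57.34: furniture → 3.5% → €2.0069
Unrounded tax sum = €49.807175 → €49.81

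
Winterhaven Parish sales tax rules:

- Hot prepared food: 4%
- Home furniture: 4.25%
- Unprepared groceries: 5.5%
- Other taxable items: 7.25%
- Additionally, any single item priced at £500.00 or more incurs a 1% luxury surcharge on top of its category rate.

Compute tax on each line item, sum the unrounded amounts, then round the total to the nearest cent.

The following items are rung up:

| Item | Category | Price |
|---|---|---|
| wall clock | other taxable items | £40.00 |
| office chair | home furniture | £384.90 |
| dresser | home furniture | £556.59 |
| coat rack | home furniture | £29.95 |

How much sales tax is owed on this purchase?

£49.75

Wall clock £40.00: other taxable items → 7.25% → £2.90
Office chair £384.90: home furniture → 4.25% → £16.35825
Dresser £556.59: home furniture → 4.25% + 1% surcharge = 5.25% → £29.220975
Coat rack £29.95: home furniture → 4.25% → £1.272875
Unrounded tax sum = £49.7521 → £49.75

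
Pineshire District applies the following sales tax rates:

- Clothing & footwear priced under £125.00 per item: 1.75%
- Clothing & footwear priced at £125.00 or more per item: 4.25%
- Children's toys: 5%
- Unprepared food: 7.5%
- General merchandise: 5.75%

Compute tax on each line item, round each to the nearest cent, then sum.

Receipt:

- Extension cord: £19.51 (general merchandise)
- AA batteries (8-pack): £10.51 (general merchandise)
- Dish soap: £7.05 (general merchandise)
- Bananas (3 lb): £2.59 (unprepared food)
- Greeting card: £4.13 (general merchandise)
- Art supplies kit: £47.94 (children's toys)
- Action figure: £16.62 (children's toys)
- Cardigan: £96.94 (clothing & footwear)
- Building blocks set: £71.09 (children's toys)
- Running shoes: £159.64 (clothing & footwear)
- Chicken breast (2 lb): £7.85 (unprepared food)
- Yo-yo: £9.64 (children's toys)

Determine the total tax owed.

£18.89

Extension cord £19.51: general merchandise → 5.75% → £1.12
AA batteries (8-pack) £10.51: general merchandise → 5.75% → £0.60
Dish soap £7.05: general merchandise → 5.75% → £0.41
Bananas (3 lb) £2.59: unprepared food → 7.5% → £0.19
Greeting card £4.13: general merchandise → 5.75% → £0.24
Art supplies kit £47.94: children's toys → 5% → £2.40
Action figure £16.62: children's toys → 5% → £0.83
Cardigan £96.94: clothing & footwear, under £125.00 → 1.75% → £1.70
Building blocks set £71.09: children's toys → 5% → £3.55
Running shoes £159.64: clothing & footwear, £125.00 or more → 4.25% → £6.78
Chicken breast (2 lb) £7.85: unprepared food → 7.5% → £0.59
Yo-yo £9.64: children's toys → 5% → £0.48
Total tax = £1.12 + £0.60 + £0.41 + £0.19 + £0.24 + £2.40 + £0.83 + £1.70 + £3.55 + £6.78 + £0.59 + £0.48 = £18.89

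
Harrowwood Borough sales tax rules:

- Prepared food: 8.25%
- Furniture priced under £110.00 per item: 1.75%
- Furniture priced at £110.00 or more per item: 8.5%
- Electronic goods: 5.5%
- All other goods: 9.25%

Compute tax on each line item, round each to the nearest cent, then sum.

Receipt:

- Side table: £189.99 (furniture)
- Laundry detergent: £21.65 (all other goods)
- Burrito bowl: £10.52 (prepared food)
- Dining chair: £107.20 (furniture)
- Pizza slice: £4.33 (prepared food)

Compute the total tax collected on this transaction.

Side table £189.99: furniture, £110.00 or more → 8.5% → £16.15
Laundry detergent £21.65: all other goods → 9.25% → £2.00
Burrito bowl £10.52: prepared food → 8.25% → £0.87
Dining chair £107.20: furniture, under £110.00 → 1.75% → £1.88
Pizza slice £4.33: prepared food → 8.25% → £0.36
Total tax = £16.15 + £2.00 + £0.87 + £1.88 + £0.36 = £21.26

£21.26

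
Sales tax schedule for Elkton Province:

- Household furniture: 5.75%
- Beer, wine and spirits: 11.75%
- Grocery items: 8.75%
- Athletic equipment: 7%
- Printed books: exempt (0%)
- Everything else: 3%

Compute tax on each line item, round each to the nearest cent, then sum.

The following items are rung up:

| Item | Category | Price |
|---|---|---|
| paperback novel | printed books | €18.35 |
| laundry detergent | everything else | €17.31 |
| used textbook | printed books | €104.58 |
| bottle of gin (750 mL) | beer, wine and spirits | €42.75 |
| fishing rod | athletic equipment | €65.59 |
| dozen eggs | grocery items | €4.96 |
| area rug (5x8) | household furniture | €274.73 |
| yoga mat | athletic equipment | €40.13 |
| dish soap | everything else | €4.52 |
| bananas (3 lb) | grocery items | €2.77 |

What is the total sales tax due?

€29.55

Paperback novel €18.35: printed books → 0% → €0.00
Laundry detergent €17.31: everything else → 3% → €0.52
Used textbook €104.58: printed books → 0% → €0.00
Bottle of gin (750 mL) €42.75: beer, wine and spirits → 11.75% → €5.02
Fishing rod €65.59: athletic equipment → 7% → €4.59
Dozen eggs €4.96: grocery items → 8.75% → €0.43
Area rug (5x8) €274.73: household furniture → 5.75% → €15.80
Yoga mat €40.13: athletic equipment → 7% → €2.81
Dish soap €4.52: everything else → 3% → €0.14
Bananas (3 lb) €2.77: grocery items → 8.75% → €0.24
Total tax = €0.52 + €5.02 + €4.59 + €0.43 + €15.80 + €2.81 + €0.14 + €0.24 = €29.55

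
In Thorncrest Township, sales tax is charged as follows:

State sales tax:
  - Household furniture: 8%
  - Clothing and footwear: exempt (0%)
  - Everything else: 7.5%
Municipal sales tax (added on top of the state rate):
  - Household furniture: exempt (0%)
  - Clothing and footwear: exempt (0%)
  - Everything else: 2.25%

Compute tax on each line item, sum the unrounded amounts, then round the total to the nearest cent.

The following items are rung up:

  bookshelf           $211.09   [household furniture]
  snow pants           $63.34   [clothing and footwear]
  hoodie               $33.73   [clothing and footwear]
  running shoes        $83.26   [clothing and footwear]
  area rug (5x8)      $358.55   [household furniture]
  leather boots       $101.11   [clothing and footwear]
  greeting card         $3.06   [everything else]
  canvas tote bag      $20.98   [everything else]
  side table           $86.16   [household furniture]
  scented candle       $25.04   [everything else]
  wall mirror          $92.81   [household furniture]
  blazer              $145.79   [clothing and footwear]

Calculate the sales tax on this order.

$64.67

Bookshelf $211.09: household furniture → 8% + 0% municipal = 8% → $16.8872
Snow pants $63.34: clothing and footwear → 0% + 0% municipal = 0% → $0.00
Hoodie $33.73: clothing and footwear → 0% + 0% municipal = 0% → $0.00
Running shoes $83.26: clothing and footwear → 0% + 0% municipal = 0% → $0.00
Area rug (5x8) $358.55: household furniture → 8% + 0% municipal = 8% → $28.684
Leather boots $101.11: clothing and footwear → 0% + 0% municipal = 0% → $0.00
Greeting card $3.06: everything else → 7.5% + 2.25% municipal = 9.75% → $0.29835
Canvas tote bag $20.98: everything else → 7.5% + 2.25% municipal = 9.75% → $2.04555
Side table $86.16: household furniture → 8% + 0% municipal = 8% → $6.8928
Scented candle $25.04: everything else → 7.5% + 2.25% municipal = 9.75% → $2.4414
Wall mirror $92.81: household furniture → 8% + 0% municipal = 8% → $7.4248
Blazer $145.79: clothing and footwear → 0% + 0% municipal = 0% → $0.00
Unrounded tax sum = $64.6741 → $64.67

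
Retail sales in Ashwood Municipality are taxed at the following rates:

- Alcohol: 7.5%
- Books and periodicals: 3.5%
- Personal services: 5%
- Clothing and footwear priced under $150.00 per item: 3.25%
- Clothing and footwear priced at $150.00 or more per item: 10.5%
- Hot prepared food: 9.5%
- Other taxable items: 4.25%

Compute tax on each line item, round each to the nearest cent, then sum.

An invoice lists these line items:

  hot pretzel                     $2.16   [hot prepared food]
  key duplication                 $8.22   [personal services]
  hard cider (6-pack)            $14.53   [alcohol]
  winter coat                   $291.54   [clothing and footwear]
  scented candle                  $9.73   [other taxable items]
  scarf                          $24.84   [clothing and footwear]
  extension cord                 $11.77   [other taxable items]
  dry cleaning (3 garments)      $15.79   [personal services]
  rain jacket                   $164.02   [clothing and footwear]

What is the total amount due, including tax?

Hot pretzel $2.16: hot prepared food → 9.5% → $0.21
Key duplication $8.22: personal services → 5% → $0.41
Hard cider (6-pack) $14.53: alcohol → 7.5% → $1.09
Winter coat $291.54: clothing and footwear, $150.00 or more → 10.5% → $30.61
Scented candle $9.73: other taxable items → 4.25% → $0.41
Scarf $24.84: clothing and footwear, under $150.00 → 3.25% → $0.81
Extension cord $11.77: other taxable items → 4.25% → $0.50
Dry cleaning (3 garments) $15.79: personal services → 5% → $0.79
Rain jacket $164.02: clothing and footwear, $150.00 or more → 10.5% → $17.22
Subtotal = $542.60; tax = $52.05; total due = $594.65

$594.65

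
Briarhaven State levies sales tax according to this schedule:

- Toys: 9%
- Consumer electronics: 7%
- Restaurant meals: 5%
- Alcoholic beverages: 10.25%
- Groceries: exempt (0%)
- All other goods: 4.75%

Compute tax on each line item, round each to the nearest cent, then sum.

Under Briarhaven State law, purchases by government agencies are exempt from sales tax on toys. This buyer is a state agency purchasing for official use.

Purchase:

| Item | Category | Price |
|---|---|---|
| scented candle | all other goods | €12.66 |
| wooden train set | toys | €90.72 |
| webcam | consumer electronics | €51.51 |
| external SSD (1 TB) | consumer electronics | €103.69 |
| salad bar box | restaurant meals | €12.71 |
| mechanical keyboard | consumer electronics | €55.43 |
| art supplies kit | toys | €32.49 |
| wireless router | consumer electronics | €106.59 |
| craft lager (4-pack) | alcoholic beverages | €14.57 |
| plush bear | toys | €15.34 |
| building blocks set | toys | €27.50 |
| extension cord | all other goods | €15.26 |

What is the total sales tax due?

Scented candle €12.66: all other goods → 4.75% → €0.60
Wooden train set €90.72: toys, buyer-exempt → 0% → €0.00
Webcam €51.51: consumer electronics → 7% → €3.61
External SSD (1 TB) €103.69: consumer electronics → 7% → €7.26
Salad bar box €12.71: restaurant meals → 5% → €0.64
Mechanical keyboard €55.43: consumer electronics → 7% → €3.88
Art supplies kit €32.49: toys, buyer-exempt → 0% → €0.00
Wireless router €106.59: consumer electronics → 7% → €7.46
Craft lager (4-pack) €14.57: alcoholic beverages → 10.25% → €1.49
Plush bear €15.34: toys, buyer-exempt → 0% → €0.00
Building blocks set €27.50: toys, buyer-exempt → 0% → €0.00
Extension cord €15.26: all other goods → 4.75% → €0.72
Total tax = €0.60 + €3.61 + €7.26 + €0.64 + €3.88 + €7.46 + €1.49 + €0.72 = €25.66

€25.66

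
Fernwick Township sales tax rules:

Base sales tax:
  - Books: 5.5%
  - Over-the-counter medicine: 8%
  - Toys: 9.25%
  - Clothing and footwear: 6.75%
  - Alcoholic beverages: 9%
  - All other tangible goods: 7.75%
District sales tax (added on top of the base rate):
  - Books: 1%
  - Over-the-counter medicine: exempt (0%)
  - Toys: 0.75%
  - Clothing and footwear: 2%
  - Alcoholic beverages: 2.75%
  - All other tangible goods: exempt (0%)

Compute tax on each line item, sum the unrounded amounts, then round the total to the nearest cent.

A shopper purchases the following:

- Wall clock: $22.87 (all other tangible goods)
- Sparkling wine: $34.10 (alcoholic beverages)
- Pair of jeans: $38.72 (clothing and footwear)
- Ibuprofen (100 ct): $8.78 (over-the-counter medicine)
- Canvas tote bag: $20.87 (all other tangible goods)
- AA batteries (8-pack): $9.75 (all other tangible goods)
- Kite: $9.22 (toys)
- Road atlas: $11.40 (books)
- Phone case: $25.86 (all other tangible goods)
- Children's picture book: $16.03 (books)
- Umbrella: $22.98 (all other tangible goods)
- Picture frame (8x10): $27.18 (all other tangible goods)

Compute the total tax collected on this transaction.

$20.84

Wall clock $22.87: all other tangible goods → 7.75% + 0% district = 7.75% → $1.772425
Sparkling wine $34.10: alcoholic beverages → 9% + 2.75% district = 11.75% → $4.00675
Pair of jeans $38.72: clothing and footwear → 6.75% + 2% district = 8.75% → $3.388
Ibuprofen (100 ct) $8.78: over-the-counter medicine → 8% + 0% district = 8% → $0.7024
Canvas tote bag $20.87: all other tangible goods → 7.75% + 0% district = 7.75% → $1.617425
AA batteries (8-pack) $9.75: all other tangible goods → 7.75% + 0% district = 7.75% → $0.755625
Kite $9.22: toys → 9.25% + 0.75% district = 10% → $0.922
Road atlas $11.40: books → 5.5% + 1% district = 6.5% → $0.741
Phone case $25.86: all other tangible goods → 7.75% + 0% district = 7.75% → $2.00415
Children's picture book $16.03: books → 5.5% + 1% district = 6.5% → $1.04195
Umbrella $22.98: all other tangible goods → 7.75% + 0% district = 7.75% → $1.78095
Picture frame (8x10) $27.18: all other tangible goods → 7.75% + 0% district = 7.75% → $2.10645
Unrounded tax sum = $20.839125 → $20.84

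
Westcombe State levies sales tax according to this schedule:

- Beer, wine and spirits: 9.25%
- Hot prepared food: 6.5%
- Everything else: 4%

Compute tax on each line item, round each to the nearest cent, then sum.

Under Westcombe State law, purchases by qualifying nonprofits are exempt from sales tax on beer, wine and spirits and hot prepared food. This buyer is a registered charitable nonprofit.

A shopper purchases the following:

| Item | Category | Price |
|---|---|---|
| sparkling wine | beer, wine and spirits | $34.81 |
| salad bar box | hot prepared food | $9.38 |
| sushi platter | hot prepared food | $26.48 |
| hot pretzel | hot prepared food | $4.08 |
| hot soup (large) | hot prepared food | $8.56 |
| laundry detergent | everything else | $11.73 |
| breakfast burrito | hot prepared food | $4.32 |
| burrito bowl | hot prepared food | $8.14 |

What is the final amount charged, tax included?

$107.97

Sparkling wine $34.81: beer, wine and spirits, buyer-exempt → 0% → $0.00
Salad bar box $9.38: hot prepared food, buyer-exempt → 0% → $0.00
Sushi platter $26.48: hot prepared food, buyer-exempt → 0% → $0.00
Hot pretzel $4.08: hot prepared food, buyer-exempt → 0% → $0.00
Hot soup (large) $8.56: hot prepared food, buyer-exempt → 0% → $0.00
Laundry detergent $11.73: everything else → 4% → $0.47
Breakfast burrito $4.32: hot prepared food, buyer-exempt → 0% → $0.00
Burrito bowl $8.14: hot prepared food, buyer-exempt → 0% → $0.00
Subtotal = $107.50; tax = $0.47; total due = $107.97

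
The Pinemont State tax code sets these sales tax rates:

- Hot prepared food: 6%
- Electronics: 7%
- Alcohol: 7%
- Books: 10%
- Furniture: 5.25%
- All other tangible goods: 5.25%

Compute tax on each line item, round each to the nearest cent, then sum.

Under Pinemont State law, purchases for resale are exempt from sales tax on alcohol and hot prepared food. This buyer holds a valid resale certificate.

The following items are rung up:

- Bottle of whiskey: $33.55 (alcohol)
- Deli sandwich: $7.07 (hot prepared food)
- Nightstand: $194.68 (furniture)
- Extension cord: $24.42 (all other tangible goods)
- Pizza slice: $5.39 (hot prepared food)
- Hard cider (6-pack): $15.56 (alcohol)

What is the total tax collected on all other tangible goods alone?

Extension cord $24.42: all other tangible goods → 5.25% → $1.28
Tax on all other tangible goods = $1.28

$1.28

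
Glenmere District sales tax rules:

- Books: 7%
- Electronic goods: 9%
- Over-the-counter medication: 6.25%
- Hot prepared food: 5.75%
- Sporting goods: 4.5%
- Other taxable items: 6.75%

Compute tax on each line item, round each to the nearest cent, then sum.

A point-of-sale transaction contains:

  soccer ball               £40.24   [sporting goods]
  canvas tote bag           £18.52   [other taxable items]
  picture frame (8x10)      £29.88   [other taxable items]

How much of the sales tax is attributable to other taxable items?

Canvas tote bag £18.52: other taxable items → 6.75% → £1.25
Picture frame (8x10) £29.88: other taxable items → 6.75% → £2.02
Tax on other taxable items = £1.25 + £2.02 = £3.27

£3.27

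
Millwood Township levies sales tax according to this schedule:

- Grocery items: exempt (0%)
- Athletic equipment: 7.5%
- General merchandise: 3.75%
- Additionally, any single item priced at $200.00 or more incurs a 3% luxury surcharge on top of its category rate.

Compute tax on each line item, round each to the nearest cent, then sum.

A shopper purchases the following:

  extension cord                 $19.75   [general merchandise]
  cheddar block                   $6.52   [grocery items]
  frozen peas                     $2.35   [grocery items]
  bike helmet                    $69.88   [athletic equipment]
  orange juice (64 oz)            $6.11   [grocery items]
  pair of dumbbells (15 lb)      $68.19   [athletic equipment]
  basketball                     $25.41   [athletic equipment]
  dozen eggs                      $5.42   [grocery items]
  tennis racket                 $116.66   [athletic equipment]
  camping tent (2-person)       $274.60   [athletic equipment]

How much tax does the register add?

Extension cord $19.75: general merchandise → 3.75% → $0.74
Cheddar block $6.52: grocery items → 0% → $0.00
Frozen peas $2.35: grocery items → 0% → $0.00
Bike helmet $69.88: athletic equipment → 7.5% → $5.24
Orange juice (64 oz) $6.11: grocery items → 0% → $0.00
Pair of dumbbells (15 lb) $68.19: athletic equipment → 7.5% → $5.11
Basketball $25.41: athletic equipment → 7.5% → $1.91
Dozen eggs $5.42: grocery items → 0% → $0.00
Tennis racket $116.66: athletic equipment → 7.5% → $8.75
Camping tent (2-person) $274.60: athletic equipment → 7.5% + 3% surcharge = 10.5% → $28.83
Total tax = $0.74 + $5.24 + $5.11 + $1.91 + $8.75 + $28.83 = $50.58

$50.58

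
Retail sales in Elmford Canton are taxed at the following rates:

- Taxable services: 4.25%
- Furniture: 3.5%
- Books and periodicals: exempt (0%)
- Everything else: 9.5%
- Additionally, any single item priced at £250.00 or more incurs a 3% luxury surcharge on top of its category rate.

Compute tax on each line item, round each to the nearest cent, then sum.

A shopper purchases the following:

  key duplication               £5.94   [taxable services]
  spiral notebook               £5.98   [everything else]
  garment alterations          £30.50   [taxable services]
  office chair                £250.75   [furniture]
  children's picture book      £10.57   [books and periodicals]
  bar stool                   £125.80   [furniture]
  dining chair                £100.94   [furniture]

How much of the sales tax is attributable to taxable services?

£1.55

Key duplication £5.94: taxable services → 4.25% → £0.25
Garment alterations £30.50: taxable services → 4.25% → £1.30
Tax on taxable services = £0.25 + £1.30 = £1.55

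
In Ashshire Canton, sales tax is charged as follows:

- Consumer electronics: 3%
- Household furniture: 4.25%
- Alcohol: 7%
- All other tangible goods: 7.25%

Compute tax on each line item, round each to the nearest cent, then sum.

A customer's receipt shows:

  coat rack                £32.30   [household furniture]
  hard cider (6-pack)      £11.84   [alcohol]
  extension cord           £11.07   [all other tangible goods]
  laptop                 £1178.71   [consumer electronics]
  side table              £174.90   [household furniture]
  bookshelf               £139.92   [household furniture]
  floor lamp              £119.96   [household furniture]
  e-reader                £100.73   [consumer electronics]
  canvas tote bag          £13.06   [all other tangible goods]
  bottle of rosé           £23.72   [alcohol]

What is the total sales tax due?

Coat rack £32.30: household furniture → 4.25% → £1.37
Hard cider (6-pack) £11.84: alcohol → 7% → £0.83
Extension cord £11.07: all other tangible goods → 7.25% → £0.80
Laptop £1178.71: consumer electronics → 3% → £35.36
Side table £174.90: household furniture → 4.25% → £7.43
Bookshelf £139.92: household furniture → 4.25% → £5.95
Floor lamp £119.96: household furniture → 4.25% → £5.10
E-reader £100.73: consumer electronics → 3% → £3.02
Canvas tote bag £13.06: all other tangible goods → 7.25% → £0.95
Bottle of rosé £23.72: alcohol → 7% → £1.66
Total tax = £1.37 + £0.83 + £0.80 + £35.36 + £7.43 + £5.95 + £5.10 + £3.02 + £0.95 + £1.66 = £62.47

£62.47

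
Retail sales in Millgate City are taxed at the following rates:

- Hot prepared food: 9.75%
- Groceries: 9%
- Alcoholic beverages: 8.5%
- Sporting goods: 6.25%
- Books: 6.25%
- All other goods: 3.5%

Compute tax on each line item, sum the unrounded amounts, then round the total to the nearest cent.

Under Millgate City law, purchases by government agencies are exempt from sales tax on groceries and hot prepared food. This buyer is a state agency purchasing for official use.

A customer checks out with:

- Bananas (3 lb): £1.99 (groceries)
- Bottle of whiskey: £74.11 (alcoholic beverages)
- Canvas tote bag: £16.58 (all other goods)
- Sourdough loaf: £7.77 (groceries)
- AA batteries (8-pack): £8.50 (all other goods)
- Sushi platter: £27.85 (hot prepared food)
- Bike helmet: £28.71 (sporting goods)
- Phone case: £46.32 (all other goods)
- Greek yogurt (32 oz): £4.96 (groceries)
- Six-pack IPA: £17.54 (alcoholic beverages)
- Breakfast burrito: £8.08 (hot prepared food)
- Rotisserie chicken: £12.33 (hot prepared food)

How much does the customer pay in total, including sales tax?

£266.82

Bananas (3 lb) £1.99: groceries, buyer-exempt → 0% → £0.00
Bottle of whiskey £74.11: alcoholic beverages → 8.5% → £6.29935
Canvas tote bag £16.58: all other goods → 3.5% → £0.5803
Sourdough loaf £7.77: groceries, buyer-exempt → 0% → £0.00
AA batteries (8-pack) £8.50: all other goods → 3.5% → £0.2975
Sushi platter £27.85: hot prepared food, buyer-exempt → 0% → £0.00
Bike helmet £28.71: sporting goods → 6.25% → £1.794375
Phone case £46.32: all other goods → 3.5% → £1.6212
Greek yogurt (32 oz) £4.96: groceries, buyer-exempt → 0% → £0.00
Six-pack IPA £17.54: alcoholic beverages → 8.5% → £1.4909
Breakfast burrito £8.08: hot prepared food, buyer-exempt → 0% → £0.00
Rotisserie chicken £12.33: hot prepared food, buyer-exempt → 0% → £0.00
Subtotal = £254.74; unrounded tax = £12.083625 → £12.08; total due = £266.82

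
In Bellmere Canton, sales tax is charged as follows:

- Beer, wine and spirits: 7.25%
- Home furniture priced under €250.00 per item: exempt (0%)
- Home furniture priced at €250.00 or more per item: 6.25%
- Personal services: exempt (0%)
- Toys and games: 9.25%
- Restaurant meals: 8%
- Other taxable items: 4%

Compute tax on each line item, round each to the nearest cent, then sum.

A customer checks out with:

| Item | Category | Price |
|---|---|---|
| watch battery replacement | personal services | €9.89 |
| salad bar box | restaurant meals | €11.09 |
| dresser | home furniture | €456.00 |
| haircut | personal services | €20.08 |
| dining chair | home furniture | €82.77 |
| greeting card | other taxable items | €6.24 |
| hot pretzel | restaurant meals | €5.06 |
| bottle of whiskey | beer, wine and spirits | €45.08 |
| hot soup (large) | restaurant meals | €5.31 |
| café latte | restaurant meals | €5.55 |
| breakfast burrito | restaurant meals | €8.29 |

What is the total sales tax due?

Watch battery replacement €9.89: personal services → 0% → €0.00
Salad bar box €11.09: restaurant meals → 8% → €0.89
Dresser €456.00: home furniture, €250.00 or more → 6.25% → €28.50
Haircut €20.08: personal services → 0% → €0.00
Dining chair €82.77: home furniture, under €250.00 → 0% → €0.00
Greeting card €6.24: other taxable items → 4% → €0.25
Hot pretzel €5.06: restaurant meals → 8% → €0.40
Bottle of whiskey €45.08: beer, wine and spirits → 7.25% → €3.27
Hot soup (large) €5.31: restaurant meals → 8% → €0.42
Café latte €5.55: restaurant meals → 8% → €0.44
Breakfast burrito €8.29: restaurant meals → 8% → €0.66
Total tax = €0.89 + €28.50 + €0.25 + €0.40 + €3.27 + €0.42 + €0.44 + €0.66 = €34.83

€34.83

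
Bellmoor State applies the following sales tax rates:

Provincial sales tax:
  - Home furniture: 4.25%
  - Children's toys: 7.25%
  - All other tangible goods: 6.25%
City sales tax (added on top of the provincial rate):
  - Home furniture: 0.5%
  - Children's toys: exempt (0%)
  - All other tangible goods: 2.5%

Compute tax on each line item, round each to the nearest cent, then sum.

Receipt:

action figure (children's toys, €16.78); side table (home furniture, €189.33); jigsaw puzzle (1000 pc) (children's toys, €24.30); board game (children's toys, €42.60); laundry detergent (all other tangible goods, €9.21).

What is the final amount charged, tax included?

€298.09

Action figure €16.78: children's toys → 7.25% + 0% city = 7.25% → €1.22
Side table €189.33: home furniture → 4.25% + 0.5% city = 4.75% → €8.99
Jigsaw puzzle (1000 pc) €24.30: children's toys → 7.25% + 0% city = 7.25% → €1.76
Board game €42.60: children's toys → 7.25% + 0% city = 7.25% → €3.09
Laundry detergent €9.21: all other tangible goods → 6.25% + 2.5% city = 8.75% → €0.81
Subtotal = €282.22; tax = €15.87; total due = €298.09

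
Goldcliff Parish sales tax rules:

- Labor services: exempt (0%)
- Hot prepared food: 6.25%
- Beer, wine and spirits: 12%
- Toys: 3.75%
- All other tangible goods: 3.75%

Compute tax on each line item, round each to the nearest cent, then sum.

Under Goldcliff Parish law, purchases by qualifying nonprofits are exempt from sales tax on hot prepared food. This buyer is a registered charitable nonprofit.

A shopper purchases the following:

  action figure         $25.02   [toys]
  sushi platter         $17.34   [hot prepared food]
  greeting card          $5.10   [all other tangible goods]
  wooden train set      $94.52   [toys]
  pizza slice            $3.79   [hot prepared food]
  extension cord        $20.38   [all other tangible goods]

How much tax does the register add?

Action figure $25.02: toys → 3.75% → $0.94
Sushi platter $17.34: hot prepared food, buyer-exempt → 0% → $0.00
Greeting card $5.10: all other tangible goods → 3.75% → $0.19
Wooden train set $94.52: toys → 3.75% → $3.54
Pizza slice $3.79: hot prepared food, buyer-exempt → 0% → $0.00
Extension cord $20.38: all other tangible goods → 3.75% → $0.76
Total tax = $0.94 + $0.19 + $3.54 + $0.76 = $5.43

$5.43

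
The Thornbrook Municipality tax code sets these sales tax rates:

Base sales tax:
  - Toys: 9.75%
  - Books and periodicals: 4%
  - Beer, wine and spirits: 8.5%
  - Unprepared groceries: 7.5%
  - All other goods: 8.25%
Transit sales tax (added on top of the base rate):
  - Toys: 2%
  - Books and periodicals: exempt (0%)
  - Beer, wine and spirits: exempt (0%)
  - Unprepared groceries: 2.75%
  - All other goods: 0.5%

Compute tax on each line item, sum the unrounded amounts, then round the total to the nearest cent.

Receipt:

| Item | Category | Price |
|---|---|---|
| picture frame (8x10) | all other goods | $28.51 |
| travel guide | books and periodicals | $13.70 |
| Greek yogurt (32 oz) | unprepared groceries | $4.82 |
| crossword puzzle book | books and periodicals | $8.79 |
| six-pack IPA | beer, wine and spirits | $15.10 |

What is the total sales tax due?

Picture frame (8x10) $28.51: all other goods → 8.25% + 0.5% transit = 8.75% → $2.494625
Travel guide $13.70: books and periodicals → 4% + 0% transit = 4% → $0.548
Greek yogurt (32 oz) $4.82: unprepared groceries → 7.5% + 2.75% transit = 10.25% → $0.49405
Crossword puzzle book $8.79: books and periodicals → 4% + 0% transit = 4% → $0.3516
Six-pack IPA $15.10: beer, wine and spirits → 8.5% + 0% transit = 8.5% → $1.2835
Unrounded tax sum = $5.171775 → $5.17

$5.17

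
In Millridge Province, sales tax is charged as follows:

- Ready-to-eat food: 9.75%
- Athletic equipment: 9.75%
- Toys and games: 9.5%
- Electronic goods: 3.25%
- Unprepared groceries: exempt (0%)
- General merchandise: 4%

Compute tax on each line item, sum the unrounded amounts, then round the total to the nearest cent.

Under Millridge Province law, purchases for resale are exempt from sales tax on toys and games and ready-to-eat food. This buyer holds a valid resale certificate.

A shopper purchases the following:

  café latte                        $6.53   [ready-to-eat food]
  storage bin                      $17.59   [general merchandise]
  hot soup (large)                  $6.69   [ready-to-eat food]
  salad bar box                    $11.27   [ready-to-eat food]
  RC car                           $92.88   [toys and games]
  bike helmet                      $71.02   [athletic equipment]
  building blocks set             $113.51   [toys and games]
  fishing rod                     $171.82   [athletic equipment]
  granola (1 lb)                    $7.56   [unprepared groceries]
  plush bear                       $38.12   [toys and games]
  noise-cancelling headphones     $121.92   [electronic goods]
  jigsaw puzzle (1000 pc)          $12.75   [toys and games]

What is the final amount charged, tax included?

$700.00

Café latte $6.53: ready-to-eat food, buyer-exempt → 0% → $0.00
Storage bin $17.59: general merchandise → 4% → $0.7036
Hot soup (large) $6.69: ready-to-eat food, buyer-exempt → 0% → $0.00
Salad bar box $11.27: ready-to-eat food, buyer-exempt → 0% → $0.00
RC car $92.88: toys and games, buyer-exempt → 0% → $0.00
Bike helmet $71.02: athletic equipment → 9.75% → $6.92445
Building blocks set $113.51: toys and games, buyer-exempt → 0% → $0.00
Fishing rod $171.82: athletic equipment → 9.75% → $16.75245
Granola (1 lb) $7.56: unprepared groceries → 0% → $0.00
Plush bear $38.12: toys and games, buyer-exempt → 0% → $0.00
Noise-cancelling headphones $121.92: electronic goods → 3.25% → $3.9624
Jigsaw puzzle (1000 pc) $12.75: toys and games, buyer-exempt → 0% → $0.00
Subtotal = $671.66; unrounded tax = $28.3429 → $28.34; total due = $700.00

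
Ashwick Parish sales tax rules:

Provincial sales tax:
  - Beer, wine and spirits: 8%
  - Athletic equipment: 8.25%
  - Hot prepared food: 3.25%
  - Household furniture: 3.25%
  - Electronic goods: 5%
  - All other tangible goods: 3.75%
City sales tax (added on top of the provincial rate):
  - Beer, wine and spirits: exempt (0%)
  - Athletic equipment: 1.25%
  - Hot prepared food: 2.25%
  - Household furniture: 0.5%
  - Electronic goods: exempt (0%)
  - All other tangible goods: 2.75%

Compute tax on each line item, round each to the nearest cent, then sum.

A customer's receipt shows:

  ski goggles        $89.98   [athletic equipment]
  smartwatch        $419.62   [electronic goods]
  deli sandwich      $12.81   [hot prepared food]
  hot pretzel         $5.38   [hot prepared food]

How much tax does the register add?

Ski goggles $89.98: athletic equipment → 8.25% + 1.25% city = 9.5% → $8.55
Smartwatch $419.62: electronic goods → 5% + 0% city = 5% → $20.98
Deli sandwich $12.81: hot prepared food → 3.25% + 2.25% city = 5.5% → $0.70
Hot pretzel $5.38: hot prepared food → 3.25% + 2.25% city = 5.5% → $0.30
Total tax = $8.55 + $20.98 + $0.70 + $0.30 = $30.53

$30.53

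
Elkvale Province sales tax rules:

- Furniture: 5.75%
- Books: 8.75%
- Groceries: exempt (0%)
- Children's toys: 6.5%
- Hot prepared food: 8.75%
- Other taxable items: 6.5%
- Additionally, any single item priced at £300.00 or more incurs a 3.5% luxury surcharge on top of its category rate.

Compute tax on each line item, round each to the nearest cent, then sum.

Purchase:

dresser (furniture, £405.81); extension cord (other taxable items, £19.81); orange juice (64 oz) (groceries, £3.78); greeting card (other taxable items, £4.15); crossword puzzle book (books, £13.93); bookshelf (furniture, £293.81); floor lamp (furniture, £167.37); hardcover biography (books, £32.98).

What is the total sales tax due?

Dresser £405.81: furniture → 5.75% + 3.5% surcharge = 9.25% → £37.54
Extension cord £19.81: other taxable items → 6.5% → £1.29
Orange juice (64 oz) £3.78: groceries → 0% → £0.00
Greeting card £4.15: other taxable items → 6.5% → £0.27
Crossword puzzle book £13.93: books → 8.75% → £1.22
Bookshelf £293.81: furniture → 5.75% → £16.89
Floor lamp £167.37: furniture → 5.75% → £9.62
Hardcover biography £32.98: books → 8.75% → £2.89
Total tax = £37.54 + £1.29 + £0.27 + £1.22 + £16.89 + £9.62 + £2.89 = £69.72

£69.72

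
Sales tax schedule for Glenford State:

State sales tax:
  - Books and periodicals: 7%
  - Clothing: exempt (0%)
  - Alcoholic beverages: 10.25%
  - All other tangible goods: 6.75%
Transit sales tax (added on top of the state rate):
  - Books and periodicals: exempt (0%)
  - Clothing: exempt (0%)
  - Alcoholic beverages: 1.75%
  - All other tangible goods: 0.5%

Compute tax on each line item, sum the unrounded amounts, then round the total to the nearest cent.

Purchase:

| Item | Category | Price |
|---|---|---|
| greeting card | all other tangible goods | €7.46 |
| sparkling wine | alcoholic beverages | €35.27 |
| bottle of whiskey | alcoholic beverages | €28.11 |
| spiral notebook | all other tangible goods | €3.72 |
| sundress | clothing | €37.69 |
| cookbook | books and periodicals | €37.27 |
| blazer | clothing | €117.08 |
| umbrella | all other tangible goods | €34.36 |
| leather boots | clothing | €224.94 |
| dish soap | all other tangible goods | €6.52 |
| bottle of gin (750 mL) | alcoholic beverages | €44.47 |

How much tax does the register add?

Greeting card €7.46: all other tangible goods → 6.75% + 0.5% transit = 7.25% → €0.54085
Sparkling wine €35.27: alcoholic beverages → 10.25% + 1.75% transit = 12% → €4.2324
Bottle of whiskey €28.11: alcoholic beverages → 10.25% + 1.75% transit = 12% → €3.3732
Spiral notebook €3.72: all other tangible goods → 6.75% + 0.5% transit = 7.25% → €0.2697
Sundress €37.69: clothing → 0% + 0% transit = 0% → €0.00
Cookbook €37.27: books and periodicals → 7% + 0% transit = 7% → €2.6089
Blazer €117.08: clothing → 0% + 0% transit = 0% → €0.00
Umbrella €34.36: all other tangible goods → 6.75% + 0.5% transit = 7.25% → €2.4911
Leather boots €224.94: clothing → 0% + 0% transit = 0% → €0.00
Dish soap €6.52: all other tangible goods → 6.75% + 0.5% transit = 7.25% → €0.4727
Bottle of gin (750 mL) €44.47: alcoholic beverages → 10.25% + 1.75% transit = 12% → €5.3364
Unrounded tax sum = €19.32525 → €19.33

€19.33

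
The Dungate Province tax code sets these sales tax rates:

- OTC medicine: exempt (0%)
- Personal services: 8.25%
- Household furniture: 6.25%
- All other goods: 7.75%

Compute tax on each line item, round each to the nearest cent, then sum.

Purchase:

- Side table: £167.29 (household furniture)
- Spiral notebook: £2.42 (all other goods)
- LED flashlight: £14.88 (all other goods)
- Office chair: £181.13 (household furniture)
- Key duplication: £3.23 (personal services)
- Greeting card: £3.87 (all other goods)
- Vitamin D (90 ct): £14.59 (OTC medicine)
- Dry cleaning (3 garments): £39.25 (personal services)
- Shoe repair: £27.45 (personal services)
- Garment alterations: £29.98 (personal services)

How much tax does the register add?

£31.66

Side table £167.29: household furniture → 6.25% → £10.46
Spiral notebook £2.42: all other goods → 7.75% → £0.19
LED flashlight £14.88: all other goods → 7.75% → £1.15
Office chair £181.13: household furniture → 6.25% → £11.32
Key duplication £3.23: personal services → 8.25% → £0.27
Greeting card £3.87: all other goods → 7.75% → £0.30
Vitamin D (90 ct) £14.59: OTC medicine → 0% → £0.00
Dry cleaning (3 garments) £39.25: personal services → 8.25% → £3.24
Shoe repair £27.45: personal services → 8.25% → £2.26
Garment alterations £29.98: personal services → 8.25% → £2.47
Total tax = £10.46 + £0.19 + £1.15 + £11.32 + £0.27 + £0.30 + £3.24 + £2.26 + £2.47 = £31.66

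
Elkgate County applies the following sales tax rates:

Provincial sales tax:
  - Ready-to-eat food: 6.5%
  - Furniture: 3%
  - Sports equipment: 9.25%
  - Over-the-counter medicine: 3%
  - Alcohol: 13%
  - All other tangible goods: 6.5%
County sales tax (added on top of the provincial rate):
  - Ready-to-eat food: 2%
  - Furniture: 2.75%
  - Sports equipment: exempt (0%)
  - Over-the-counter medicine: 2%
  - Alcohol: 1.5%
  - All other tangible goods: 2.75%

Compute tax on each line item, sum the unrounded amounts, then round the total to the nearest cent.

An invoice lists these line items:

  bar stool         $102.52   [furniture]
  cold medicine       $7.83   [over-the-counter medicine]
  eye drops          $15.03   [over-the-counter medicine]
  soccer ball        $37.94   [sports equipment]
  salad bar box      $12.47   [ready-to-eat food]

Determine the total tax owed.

Bar stool $102.52: furniture → 3% + 2.75% county = 5.75% → $5.8949
Cold medicine $7.83: over-the-counter medicine → 3% + 2% county = 5% → $0.3915
Eye drops $15.03: over-the-counter medicine → 3% + 2% county = 5% → $0.7515
Soccer ball $37.94: sports equipment → 9.25% + 0% county = 9.25% → $3.50945
Salad bar box $12.47: ready-to-eat food → 6.5% + 2% county = 8.5% → $1.05995
Unrounded tax sum = $11.6073 → $11.61

$11.61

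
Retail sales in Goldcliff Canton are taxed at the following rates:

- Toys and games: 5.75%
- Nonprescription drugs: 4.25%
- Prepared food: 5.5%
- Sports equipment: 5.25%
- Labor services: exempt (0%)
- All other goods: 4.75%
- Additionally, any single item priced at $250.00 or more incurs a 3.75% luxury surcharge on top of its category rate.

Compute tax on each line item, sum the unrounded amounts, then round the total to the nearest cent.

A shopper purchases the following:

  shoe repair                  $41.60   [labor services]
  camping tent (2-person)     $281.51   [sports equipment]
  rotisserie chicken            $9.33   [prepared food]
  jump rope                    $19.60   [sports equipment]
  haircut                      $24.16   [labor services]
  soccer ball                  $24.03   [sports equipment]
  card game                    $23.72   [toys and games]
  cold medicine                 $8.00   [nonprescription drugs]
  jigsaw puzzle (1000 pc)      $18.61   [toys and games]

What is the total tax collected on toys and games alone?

Card game $23.72: toys and games → 5.75% → $1.3639
Jigsaw puzzle (1000 pc) $18.61: toys and games → 5.75% → $1.070075
Tax on toys and games: unrounded sum = $2.433975 → $2.43

$2.43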